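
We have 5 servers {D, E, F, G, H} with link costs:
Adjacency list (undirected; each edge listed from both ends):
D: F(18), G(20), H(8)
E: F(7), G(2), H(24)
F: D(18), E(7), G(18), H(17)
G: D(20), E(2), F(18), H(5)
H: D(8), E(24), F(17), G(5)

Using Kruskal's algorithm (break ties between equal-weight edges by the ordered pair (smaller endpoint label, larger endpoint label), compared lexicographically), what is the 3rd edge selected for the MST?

E-F

Kruskal: consider edges lightest-first.
E-G (2): add — endpoints in different components.
G-H (5): add — endpoints in different components.
E-F (7): add — endpoints in different components.
D-H (8): add — endpoints in different components.
The 3rd edge added is E-F.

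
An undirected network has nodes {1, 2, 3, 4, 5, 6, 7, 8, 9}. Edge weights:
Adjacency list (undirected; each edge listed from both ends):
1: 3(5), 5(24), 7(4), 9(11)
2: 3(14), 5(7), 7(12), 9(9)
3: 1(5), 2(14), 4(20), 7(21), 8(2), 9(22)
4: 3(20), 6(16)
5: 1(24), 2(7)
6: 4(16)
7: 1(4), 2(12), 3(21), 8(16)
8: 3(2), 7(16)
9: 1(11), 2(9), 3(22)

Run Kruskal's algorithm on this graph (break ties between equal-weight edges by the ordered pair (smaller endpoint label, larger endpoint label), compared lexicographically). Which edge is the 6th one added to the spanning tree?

1-9

Sort edges by weight, then run Kruskal:
3 8 (2): add — endpoints in different components.
1 7 (4): add — endpoints in different components.
1 3 (5): add — endpoints in different components.
2 5 (7): add — endpoints in different components.
2 9 (9): add — endpoints in different components.
1 9 (11): add — endpoints in different components.
2 7 (12): skip — 2 and 7 already connected.
2 3 (14): skip — 2 and 3 already connected.
4 6 (16): add — endpoints in different components.
7 8 (16): skip — 7 and 8 already connected.
3 4 (20): add — endpoints in different components.
The 6th edge added is 1 9.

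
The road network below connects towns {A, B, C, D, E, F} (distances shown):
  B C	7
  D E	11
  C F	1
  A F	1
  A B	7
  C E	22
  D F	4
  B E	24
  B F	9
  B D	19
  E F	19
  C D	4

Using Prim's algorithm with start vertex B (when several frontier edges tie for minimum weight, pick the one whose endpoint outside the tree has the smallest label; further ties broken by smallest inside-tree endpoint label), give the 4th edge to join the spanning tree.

Prim's algorithm from B:
Step 1: frontier [A B 7, B C 7, B F 9, B D 19, B E 24] → take A B (7); add A.
Step 2: frontier [A F 1, B C 7, B F 9, B D 19, B E 24] → take A F (1); add F.
Step 3: frontier [B C 7, B D 19, B E 24, C F 1, D F 4, E F 19] → take C F (1); add C.
Step 4: frontier [B D 19, B E 24, C D 4, C E 22, D F 4, E F 19] → take C D (4); add D.
Step 5: frontier [B E 24, C E 22, D E 11, E F 19] → take D E (11); add E.
The 4th edge added is C D.

C-D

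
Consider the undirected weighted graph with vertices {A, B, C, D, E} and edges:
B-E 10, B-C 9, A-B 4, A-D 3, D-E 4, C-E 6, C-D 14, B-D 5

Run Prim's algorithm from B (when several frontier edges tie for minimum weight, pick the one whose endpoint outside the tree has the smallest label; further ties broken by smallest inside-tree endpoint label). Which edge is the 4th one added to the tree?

Prim's algorithm from B:
Step 1: frontier [A-B 4, B-D 5, B-C 9, B-E 10] → take A-B (4); add A.
Step 2: frontier [A-D 3, B-D 5, B-C 9, B-E 10] → take A-D (3); add D.
Step 3: frontier [B-C 9, B-E 10, D-E 4, C-D 14] → take D-E (4); add E.
Step 4: frontier [B-C 9, C-D 14, C-E 6] → take C-E (6); add C.
The 4th edge added is C-E.

C-E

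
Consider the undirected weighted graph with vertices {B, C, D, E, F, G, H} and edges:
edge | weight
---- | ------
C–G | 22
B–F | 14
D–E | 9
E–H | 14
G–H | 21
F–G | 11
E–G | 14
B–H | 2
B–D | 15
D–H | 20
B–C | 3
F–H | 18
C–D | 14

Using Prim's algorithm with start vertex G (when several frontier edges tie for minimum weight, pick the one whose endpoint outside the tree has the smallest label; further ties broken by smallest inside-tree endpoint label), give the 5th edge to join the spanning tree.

Grow the tree from G using Prim:
Step 1: frontier [F–G 11, E–G 14, G–H 21, C–G 22] → take F–G (11); add F.
Step 2: frontier [B–F 14, F–H 18, E–G 14, G–H 21, C–G 22] → take B–F (14); add B.
Step 3: frontier [B–H 2, B–C 3, B–D 15, F–H 18, E–G 14, G–H 21, C–G 22] → take B–H (2); add H.
Step 4: frontier [B–C 3, B–D 15, E–G 14, C–G 22, E–H 14, D–H 20] → take B–C (3); add C.
Step 5: frontier [B–D 15, C–D 14, E–G 14, E–H 14, D–H 20] → take C–D (14); add D.
Step 6: frontier [D–E 9, E–G 14, E–H 14] → take D–E (9); add E.
The 5th edge added is C–D.

C-D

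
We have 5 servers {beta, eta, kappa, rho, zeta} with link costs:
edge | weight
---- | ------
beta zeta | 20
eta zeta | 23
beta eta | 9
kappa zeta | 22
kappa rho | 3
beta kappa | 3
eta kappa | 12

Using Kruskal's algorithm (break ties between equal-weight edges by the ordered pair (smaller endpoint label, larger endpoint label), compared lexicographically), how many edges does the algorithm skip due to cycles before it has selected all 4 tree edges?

1

Sort edges by weight, then run Kruskal:
beta kappa (3): add — endpoints in different components.
kappa rho (3): add — endpoints in different components.
beta eta (9): add — endpoints in different components.
eta kappa (12): skip — kappa and eta already connected.
beta zeta (20): add — endpoints in different components.
Edges rejected before the tree was complete: 1.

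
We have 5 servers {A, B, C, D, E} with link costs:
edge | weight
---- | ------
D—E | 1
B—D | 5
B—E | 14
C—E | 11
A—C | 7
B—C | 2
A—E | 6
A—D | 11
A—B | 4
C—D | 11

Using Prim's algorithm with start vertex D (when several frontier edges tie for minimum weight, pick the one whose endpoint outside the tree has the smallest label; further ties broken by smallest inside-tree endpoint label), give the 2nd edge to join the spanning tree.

B-D

Grow the tree from D using Prim:
Step 1: cheapest edge leaving the tree is D—E (1); add E.
Step 2: cheapest edge leaving the tree is B—D (5); add B.
Step 3: cheapest edge leaving the tree is B—C (2); add C.
Step 4: cheapest edge leaving the tree is A—B (4); add A.
The 2nd edge added is B—D.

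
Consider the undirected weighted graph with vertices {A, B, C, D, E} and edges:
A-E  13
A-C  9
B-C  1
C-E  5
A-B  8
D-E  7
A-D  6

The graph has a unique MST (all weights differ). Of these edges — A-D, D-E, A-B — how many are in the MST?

2

Kruskal's algorithm — process edges by increasing weight (ties by edge label):
B-C (1): add — endpoints in different components.
C-E (5): add — endpoints in different components.
A-D (6): add — endpoints in different components.
D-E (7): add — endpoints in different components.
MST edge set: {B-C, C-E, A-D, D-E}.
Of the listed edges, {A-D, D-E} are in the MST → 2.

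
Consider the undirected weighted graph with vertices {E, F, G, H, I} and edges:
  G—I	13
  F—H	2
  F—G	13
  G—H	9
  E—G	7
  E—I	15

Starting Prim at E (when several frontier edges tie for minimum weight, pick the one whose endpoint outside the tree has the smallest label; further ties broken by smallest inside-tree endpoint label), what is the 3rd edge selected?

F-H

Prim's algorithm from E:
Step 1: frontier [E—G 7, E—I 15] → take E—G (7); add G.
Step 2: frontier [E—I 15, G—H 9, F—G 13, G—I 13] → take G—H (9); add H.
Step 3: frontier [E—I 15, F—G 13, G—I 13, F—H 2] → take F—H (2); add F.
Step 4: frontier [E—I 15, G—I 13] → take G—I (13); add I.
The 3rd edge added is F—H.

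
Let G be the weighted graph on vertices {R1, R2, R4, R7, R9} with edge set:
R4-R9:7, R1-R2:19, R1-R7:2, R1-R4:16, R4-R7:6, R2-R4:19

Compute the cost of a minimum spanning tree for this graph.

Kruskal's algorithm — process edges by increasing weight (ties by edge label):
R1-R7 (2): add — endpoints in different components.
R4-R7 (6): add — endpoints in different components.
R4-R9 (7): add — endpoints in different components.
R1-R4 (16): skip — R1 and R4 already connected.
R1-R2 (19): add — endpoints in different components.
MST edges: R1-R7, R4-R7, R4-R9, R1-R2; total weight 2+6+7+19 = 34.

34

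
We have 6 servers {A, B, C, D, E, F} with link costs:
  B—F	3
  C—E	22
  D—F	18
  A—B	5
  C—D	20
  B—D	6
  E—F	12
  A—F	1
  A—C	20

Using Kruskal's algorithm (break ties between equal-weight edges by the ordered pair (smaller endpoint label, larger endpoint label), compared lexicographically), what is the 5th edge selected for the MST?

A-C

Kruskal's algorithm — process edges by increasing weight (ties by edge label):
A—F (1): add — endpoints in different components.
B—F (3): add — endpoints in different components.
A—B (5): skip — A and B already connected.
B—D (6): add — endpoints in different components.
E—F (12): add — endpoints in different components.
D—F (18): skip — D and F already connected.
A—C (20): add — endpoints in different components.
The 5th edge added is A—C.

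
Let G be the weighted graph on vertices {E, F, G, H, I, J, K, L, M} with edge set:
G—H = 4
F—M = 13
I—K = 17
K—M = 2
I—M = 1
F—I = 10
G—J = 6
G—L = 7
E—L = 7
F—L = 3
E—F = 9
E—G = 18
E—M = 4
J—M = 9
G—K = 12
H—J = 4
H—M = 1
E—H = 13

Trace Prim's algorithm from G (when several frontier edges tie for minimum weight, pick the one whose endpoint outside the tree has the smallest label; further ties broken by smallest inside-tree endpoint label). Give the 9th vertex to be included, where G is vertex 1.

F

Prim, starting at G.
Step 1: cheapest edge leaving the tree is G—H (4); add H.
Step 2: cheapest edge leaving the tree is H—M (1); add M.
Step 3: cheapest edge leaving the tree is I—M (1); add I.
Step 4: cheapest edge leaving the tree is K—M (2); add K.
Step 5: cheapest edge leaving the tree is E—M (4); add E.
Step 6: cheapest edge leaving the tree is H—J (4); add J.
Step 7: cheapest edge leaving the tree is E—L (7); add L.
Step 8: cheapest edge leaving the tree is F—L (3); add F.
Vertex order: G, H, M, I, K, E, J, L, F. The 9th vertex is F.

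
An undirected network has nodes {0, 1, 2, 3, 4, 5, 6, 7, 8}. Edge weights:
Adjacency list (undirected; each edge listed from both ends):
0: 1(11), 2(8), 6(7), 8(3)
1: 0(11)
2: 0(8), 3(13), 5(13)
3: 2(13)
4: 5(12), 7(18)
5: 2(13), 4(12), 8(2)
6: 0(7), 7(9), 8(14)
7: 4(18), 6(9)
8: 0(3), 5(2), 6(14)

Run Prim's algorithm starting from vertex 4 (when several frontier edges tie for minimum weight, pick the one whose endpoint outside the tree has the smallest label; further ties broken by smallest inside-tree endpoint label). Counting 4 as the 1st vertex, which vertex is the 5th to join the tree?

6

Prim's algorithm from 4:
Step 1: frontier [4—5 12, 4—7 18] → take 4—5 (12); add 5.
Step 2: frontier [4—7 18, 5—8 2, 2—5 13] → take 5—8 (2); add 8.
Step 3: frontier [4—7 18, 2—5 13, 0—8 3, 6—8 14] → take 0—8 (3); add 0.
Step 4: frontier [0—6 7, 0—2 8, 0—1 11, 4—7 18, 2—5 13, 6—8 14] → take 0—6 (7); add 6.
Step 5: frontier [0—2 8, 0—1 11, 4—7 18, 2—5 13, 6—7 9] → take 0—2 (8); add 2.
Step 6: frontier [0—1 11, 2—3 13, 4—7 18, 6—7 9] → take 6—7 (9); add 7.
Step 7: frontier [0—1 11, 2—3 13] → take 0—1 (11); add 1.
Step 8: frontier [2—3 13] → take 2—3 (13); add 3.
Vertex order: 4, 5, 8, 0, 6, 2, 7, 1, 3. The 5th vertex is 6.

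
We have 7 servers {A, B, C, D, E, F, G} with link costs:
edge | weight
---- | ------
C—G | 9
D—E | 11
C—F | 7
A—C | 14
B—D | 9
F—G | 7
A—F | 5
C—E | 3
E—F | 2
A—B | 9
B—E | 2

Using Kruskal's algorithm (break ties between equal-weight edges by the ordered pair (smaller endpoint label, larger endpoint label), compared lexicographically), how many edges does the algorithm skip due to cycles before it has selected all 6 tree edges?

2

Kruskal: consider edges lightest-first.
B—E (2): add — endpoints in different components.
E—F (2): add — endpoints in different components.
C—E (3): add — endpoints in different components.
A—F (5): add — endpoints in different components.
C—F (7): skip — C and F already connected.
F—G (7): add — endpoints in different components.
A—B (9): skip — A and B already connected.
B—D (9): add — endpoints in different components.
Edges rejected before the tree was complete: 2.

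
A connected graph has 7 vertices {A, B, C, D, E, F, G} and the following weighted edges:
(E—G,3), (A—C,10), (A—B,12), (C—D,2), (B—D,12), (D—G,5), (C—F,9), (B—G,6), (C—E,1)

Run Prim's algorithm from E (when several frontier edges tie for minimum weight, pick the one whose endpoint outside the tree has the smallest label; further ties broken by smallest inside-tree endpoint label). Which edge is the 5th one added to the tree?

Prim's algorithm from E:
Step 1: cheapest edge leaving the tree is C—E (1); add C.
Step 2: cheapest edge leaving the tree is C—D (2); add D.
Step 3: cheapest edge leaving the tree is E—G (3); add G.
Step 4: cheapest edge leaving the tree is B—G (6); add B.
Step 5: cheapest edge leaving the tree is C—F (9); add F.
Step 6: cheapest edge leaving the tree is A—C (10); add A.
The 5th edge added is C—F.

C-F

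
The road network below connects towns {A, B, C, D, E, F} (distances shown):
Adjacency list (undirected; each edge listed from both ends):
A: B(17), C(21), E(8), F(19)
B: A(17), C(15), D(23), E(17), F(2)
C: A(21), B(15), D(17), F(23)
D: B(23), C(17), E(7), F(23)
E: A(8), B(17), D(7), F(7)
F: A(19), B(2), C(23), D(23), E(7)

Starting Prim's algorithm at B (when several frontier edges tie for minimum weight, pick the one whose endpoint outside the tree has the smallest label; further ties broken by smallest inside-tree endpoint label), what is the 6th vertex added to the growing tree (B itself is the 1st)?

C

Prim's algorithm from B:
Step 1: cheapest edge leaving the tree is B-F (2); add F.
Step 2: cheapest edge leaving the tree is E-F (7); add E.
Step 3: cheapest edge leaving the tree is D-E (7); add D.
Step 4: cheapest edge leaving the tree is A-E (8); add A.
Step 5: cheapest edge leaving the tree is B-C (15); add C.
Vertex order: B, F, E, D, A, C. The 6th vertex is C.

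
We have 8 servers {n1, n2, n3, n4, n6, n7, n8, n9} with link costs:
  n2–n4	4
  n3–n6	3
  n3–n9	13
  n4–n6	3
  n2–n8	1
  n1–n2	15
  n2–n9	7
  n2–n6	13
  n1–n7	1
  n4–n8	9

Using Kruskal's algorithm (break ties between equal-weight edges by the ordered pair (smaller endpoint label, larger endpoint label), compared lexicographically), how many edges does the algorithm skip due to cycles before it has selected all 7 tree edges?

3

Kruskal's algorithm — process edges by increasing weight (ties by edge label):
n1–n7 (1): add — endpoints in different components.
n2–n8 (1): add — endpoints in different components.
n3–n6 (3): add — endpoints in different components.
n4–n6 (3): add — endpoints in different components.
n2–n4 (4): add — endpoints in different components.
n2–n9 (7): add — endpoints in different components.
n4–n8 (9): skip — n8 and n4 already connected.
n2–n6 (13): skip — n2 and n6 already connected.
n3–n9 (13): skip — n3 and n9 already connected.
n1–n2 (15): add — endpoints in different components.
Edges rejected before the tree was complete: 3.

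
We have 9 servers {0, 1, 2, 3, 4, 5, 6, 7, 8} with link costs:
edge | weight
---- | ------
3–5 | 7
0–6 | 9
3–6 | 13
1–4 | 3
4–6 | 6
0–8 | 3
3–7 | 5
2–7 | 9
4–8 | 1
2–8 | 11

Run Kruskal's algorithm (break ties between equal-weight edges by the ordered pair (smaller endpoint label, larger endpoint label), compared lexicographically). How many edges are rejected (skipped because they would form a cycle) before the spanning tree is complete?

1

Kruskal: consider edges lightest-first.
4–8 (1): add — endpoints in different components.
0–8 (3): add — endpoints in different components.
1–4 (3): add — endpoints in different components.
3–7 (5): add — endpoints in different components.
4–6 (6): add — endpoints in different components.
3–5 (7): add — endpoints in different components.
0–6 (9): skip — 0 and 6 already connected.
2–7 (9): add — endpoints in different components.
2–8 (11): add — endpoints in different components.
Edges rejected before the tree was complete: 1.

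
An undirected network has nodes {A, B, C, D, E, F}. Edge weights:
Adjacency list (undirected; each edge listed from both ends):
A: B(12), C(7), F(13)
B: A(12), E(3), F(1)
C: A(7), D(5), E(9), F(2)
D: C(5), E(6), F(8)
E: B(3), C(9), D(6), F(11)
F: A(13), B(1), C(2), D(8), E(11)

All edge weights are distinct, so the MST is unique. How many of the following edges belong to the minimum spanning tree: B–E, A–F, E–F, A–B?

Kruskal's algorithm — process edges by increasing weight (ties by edge label):
B–F (1): add — endpoints in different components.
C–F (2): add — endpoints in different components.
B–E (3): add — endpoints in different components.
C–D (5): add — endpoints in different components.
D–E (6): skip — D and E already connected.
A–C (7): add — endpoints in different components.
MST edge set: {B–F, C–F, B–E, C–D, A–C}.
Of the listed edges, {B–E} are in the MST → 1.

1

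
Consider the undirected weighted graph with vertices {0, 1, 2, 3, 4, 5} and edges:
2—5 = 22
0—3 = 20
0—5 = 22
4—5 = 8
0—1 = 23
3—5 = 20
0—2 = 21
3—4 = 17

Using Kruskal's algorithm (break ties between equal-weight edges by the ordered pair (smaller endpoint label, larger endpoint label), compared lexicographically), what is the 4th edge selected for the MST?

Kruskal's algorithm — process edges by increasing weight (ties by edge label):
4—5 (8): add. Components now {0} {1} {2} {3} {4,5}
3—4 (17): add. Components now {0} {1} {2} {3,4,5}
0—3 (20): add. Components now {0,3,4,5} {1} {2}
3—5 (20): skip — 3 and 5 already connected.
0—2 (21): add. Components now {0,2,3,4,5} {1}
0—5 (22): skip — 0 and 5 already connected.
2—5 (22): skip — 2 and 5 already connected.
0—1 (23): add. Components now {0,1,2,3,4,5}
The 4th edge added is 0—2.

0-2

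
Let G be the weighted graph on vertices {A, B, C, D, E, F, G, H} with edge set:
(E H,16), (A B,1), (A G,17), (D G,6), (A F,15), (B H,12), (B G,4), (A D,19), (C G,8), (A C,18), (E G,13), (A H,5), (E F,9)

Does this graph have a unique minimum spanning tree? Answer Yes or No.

Kruskal: consider edges lightest-first.
A B (1): add — endpoints in different components.
B G (4): add — endpoints in different components.
A H (5): add — endpoints in different components.
D G (6): add — endpoints in different components.
C G (8): add — endpoints in different components.
E F (9): add — endpoints in different components.
B H (12): skip — B and H already connected.
E G (13): add — endpoints in different components.
Every non-tree edge has weight strictly greater than the heaviest edge on the tree path between its endpoints, so the MST is unique.

Yes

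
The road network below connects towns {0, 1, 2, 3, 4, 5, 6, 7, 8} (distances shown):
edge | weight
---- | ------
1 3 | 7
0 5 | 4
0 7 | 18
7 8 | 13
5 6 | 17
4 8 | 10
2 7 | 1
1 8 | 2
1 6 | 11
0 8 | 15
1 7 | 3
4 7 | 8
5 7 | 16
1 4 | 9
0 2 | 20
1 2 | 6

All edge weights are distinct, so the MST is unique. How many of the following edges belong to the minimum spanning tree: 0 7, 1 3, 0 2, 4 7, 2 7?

Kruskal's algorithm — process edges by increasing weight (ties by edge label):
2 7 (1): add — endpoints in different components.
1 8 (2): add — endpoints in different components.
1 7 (3): add — endpoints in different components.
0 5 (4): add — endpoints in different components.
1 2 (6): skip — 1 and 2 already connected.
1 3 (7): add — endpoints in different components.
4 7 (8): add — endpoints in different components.
1 4 (9): skip — 1 and 4 already connected.
4 8 (10): skip — 4 and 8 already connected.
1 6 (11): add — endpoints in different components.
7 8 (13): skip — 7 and 8 already connected.
0 8 (15): add — endpoints in different components.
MST edge set: {2 7, 1 8, 1 7, 0 5, 1 3, 4 7, 1 6, 0 8}.
Of the listed edges, {1 3, 4 7, 2 7} are in the MST → 3.

3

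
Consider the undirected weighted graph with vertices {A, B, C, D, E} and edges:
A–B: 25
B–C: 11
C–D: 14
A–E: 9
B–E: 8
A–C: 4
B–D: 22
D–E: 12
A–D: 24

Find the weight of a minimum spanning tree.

33

Sort edges by weight, then run Kruskal:
A–C (4): add — endpoints in different components.
B–E (8): add — endpoints in different components.
A–E (9): add — endpoints in different components.
B–C (11): skip — B and C already connected.
D–E (12): add — endpoints in different components.
MST edges: A–C, B–E, A–E, D–E; total weight 4+8+9+12 = 33.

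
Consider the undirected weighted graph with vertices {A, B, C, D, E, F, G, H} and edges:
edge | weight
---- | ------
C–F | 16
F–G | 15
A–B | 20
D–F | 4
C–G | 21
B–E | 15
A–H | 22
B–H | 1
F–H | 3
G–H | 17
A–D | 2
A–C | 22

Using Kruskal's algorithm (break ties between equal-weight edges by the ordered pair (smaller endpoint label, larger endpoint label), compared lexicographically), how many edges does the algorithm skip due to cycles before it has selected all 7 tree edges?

Kruskal: consider edges lightest-first.
B–H (1): add — endpoints in different components.
A–D (2): add — endpoints in different components.
F–H (3): add — endpoints in different components.
D–F (4): add — endpoints in different components.
B–E (15): add — endpoints in different components.
F–G (15): add — endpoints in different components.
C–F (16): add — endpoints in different components.
Edges rejected before the tree was complete: 0.

0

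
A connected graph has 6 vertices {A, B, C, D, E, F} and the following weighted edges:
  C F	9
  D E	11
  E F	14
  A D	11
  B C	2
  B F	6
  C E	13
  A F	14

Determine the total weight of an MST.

43

Prim, starting at B.
Step 1: frontier [B C 2, B F 6] → take B C (2); add C.
Step 2: frontier [B F 6, C F 9, C E 13] → take B F (6); add F.
Step 3: frontier [C E 13, A F 14, E F 14] → take C E (13); add E.
Step 4: frontier [D E 11, A F 14] → take D E (11); add D.
Step 5: frontier [A D 11, A F 14] → take A D (11); add A.
MST edges: B C, B F, C E, D E, A D; total weight 2+6+13+11+11 = 43.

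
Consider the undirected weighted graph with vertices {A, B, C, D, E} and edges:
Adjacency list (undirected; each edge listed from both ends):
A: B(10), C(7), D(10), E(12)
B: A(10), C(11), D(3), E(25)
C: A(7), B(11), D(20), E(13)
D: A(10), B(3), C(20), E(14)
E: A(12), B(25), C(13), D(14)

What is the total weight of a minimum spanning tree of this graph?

Grow the tree from A using Prim:
Step 1: cheapest edge leaving the tree is A–C (7); add C.
Step 2: cheapest edge leaving the tree is A–B (10); add B.
Step 3: cheapest edge leaving the tree is B–D (3); add D.
Step 4: cheapest edge leaving the tree is A–E (12); add E.
MST edges: A–C, A–B, B–D, A–E; total weight 7+10+3+12 = 32.

32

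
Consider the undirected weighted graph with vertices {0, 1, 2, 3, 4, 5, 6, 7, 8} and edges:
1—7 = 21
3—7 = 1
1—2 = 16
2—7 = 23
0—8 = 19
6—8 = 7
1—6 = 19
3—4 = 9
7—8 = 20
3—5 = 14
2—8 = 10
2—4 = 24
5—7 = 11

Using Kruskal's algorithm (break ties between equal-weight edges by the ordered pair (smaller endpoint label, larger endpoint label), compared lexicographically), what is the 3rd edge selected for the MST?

Kruskal's algorithm — process edges by increasing weight (ties by edge label):
3—7 (1): add — endpoints in different components.
6—8 (7): add — endpoints in different components.
3—4 (9): add — endpoints in different components.
2—8 (10): add — endpoints in different components.
5—7 (11): add — endpoints in different components.
3—5 (14): skip — 3 and 5 already connected.
1—2 (16): add — endpoints in different components.
0—8 (19): add — endpoints in different components.
1—6 (19): skip — 1 and 6 already connected.
7—8 (20): add — endpoints in different components.
The 3rd edge added is 3—4.

3-4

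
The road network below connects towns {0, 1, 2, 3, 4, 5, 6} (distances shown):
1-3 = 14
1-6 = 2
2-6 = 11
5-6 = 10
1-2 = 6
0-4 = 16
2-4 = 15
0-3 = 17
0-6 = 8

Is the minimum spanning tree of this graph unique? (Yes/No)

Kruskal: consider edges lightest-first.
1-6 (2): add. Components now {0} {1,6} {2} {3} {4} {5}
1-2 (6): add. Components now {0} {1,2,6} {3} {4} {5}
0-6 (8): add. Components now {0,1,2,6} {3} {4} {5}
5-6 (10): add. Components now {0,1,2,5,6} {3} {4}
2-6 (11): skip — 2 and 6 already connected.
1-3 (14): add. Components now {0,1,2,3,5,6} {4}
2-4 (15): add. Components now {0,1,2,3,4,5,6}
Every non-tree edge has weight strictly greater than the heaviest edge on the tree path between its endpoints, so the MST is unique.

Yes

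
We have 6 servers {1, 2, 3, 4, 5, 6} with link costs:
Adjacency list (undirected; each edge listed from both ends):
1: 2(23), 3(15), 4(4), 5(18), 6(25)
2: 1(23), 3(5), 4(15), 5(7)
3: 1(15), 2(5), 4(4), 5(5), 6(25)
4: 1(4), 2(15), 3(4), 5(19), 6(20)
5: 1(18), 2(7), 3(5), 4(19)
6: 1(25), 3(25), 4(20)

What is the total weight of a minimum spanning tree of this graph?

Prim, starting at 5.
Step 1: cheapest edge leaving the tree is 3-5 (5); add 3.
Step 2: cheapest edge leaving the tree is 3-4 (4); add 4.
Step 3: cheapest edge leaving the tree is 1-4 (4); add 1.
Step 4: cheapest edge leaving the tree is 2-3 (5); add 2.
Step 5: cheapest edge leaving the tree is 4-6 (20); add 6.
MST edges: 3-5, 3-4, 1-4, 2-3, 4-6; total weight 5+4+4+5+20 = 38.

38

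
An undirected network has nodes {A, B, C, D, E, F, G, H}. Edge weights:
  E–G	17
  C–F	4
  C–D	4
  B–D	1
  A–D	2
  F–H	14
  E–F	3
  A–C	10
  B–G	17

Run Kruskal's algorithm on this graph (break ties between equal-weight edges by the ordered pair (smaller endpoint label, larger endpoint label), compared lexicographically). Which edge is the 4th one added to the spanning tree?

C-D

Kruskal: consider edges lightest-first.
B–D (1): add — endpoints in different components.
A–D (2): add — endpoints in different components.
E–F (3): add — endpoints in different components.
C–D (4): add — endpoints in different components.
C–F (4): add — endpoints in different components.
A–C (10): skip — A and C already connected.
F–H (14): add — endpoints in different components.
B–G (17): add — endpoints in different components.
The 4th edge added is C–D.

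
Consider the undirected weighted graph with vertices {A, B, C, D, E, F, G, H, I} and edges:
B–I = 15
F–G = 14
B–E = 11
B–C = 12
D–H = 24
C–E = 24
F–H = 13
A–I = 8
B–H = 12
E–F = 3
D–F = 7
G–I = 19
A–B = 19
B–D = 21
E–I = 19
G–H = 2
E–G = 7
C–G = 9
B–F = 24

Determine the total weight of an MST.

Kruskal: consider edges lightest-first.
G–H (2): add — endpoints in different components.
E–F (3): add — endpoints in different components.
D–F (7): add — endpoints in different components.
E–G (7): add — endpoints in different components.
A–I (8): add — endpoints in different components.
C–G (9): add — endpoints in different components.
B–E (11): add — endpoints in different components.
B–C (12): skip — B and C already connected.
B–H (12): skip — B and H already connected.
F–H (13): skip — F and H already connected.
F–G (14): skip — F and G already connected.
B–I (15): add — endpoints in different components.
MST edges: G–H, E–F, D–F, E–G, A–I, C–G, B–E, B–I; total weight 2+3+7+7+8+9+11+15 = 62.

62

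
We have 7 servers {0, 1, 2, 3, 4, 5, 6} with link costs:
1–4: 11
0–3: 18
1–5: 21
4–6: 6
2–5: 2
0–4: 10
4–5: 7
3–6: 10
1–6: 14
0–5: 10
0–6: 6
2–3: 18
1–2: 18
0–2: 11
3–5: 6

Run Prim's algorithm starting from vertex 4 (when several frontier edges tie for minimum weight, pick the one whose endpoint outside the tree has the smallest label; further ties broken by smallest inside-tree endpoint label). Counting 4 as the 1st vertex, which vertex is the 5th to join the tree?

2

Grow the tree from 4 using Prim:
Step 1: cheapest edge leaving the tree is 4–6 (6); add 6.
Step 2: cheapest edge leaving the tree is 0–6 (6); add 0.
Step 3: cheapest edge leaving the tree is 4–5 (7); add 5.
Step 4: cheapest edge leaving the tree is 2–5 (2); add 2.
Step 5: cheapest edge leaving the tree is 3–5 (6); add 3.
Step 6: cheapest edge leaving the tree is 1–4 (11); add 1.
Vertex order: 4, 6, 0, 5, 2, 3, 1. The 5th vertex is 2.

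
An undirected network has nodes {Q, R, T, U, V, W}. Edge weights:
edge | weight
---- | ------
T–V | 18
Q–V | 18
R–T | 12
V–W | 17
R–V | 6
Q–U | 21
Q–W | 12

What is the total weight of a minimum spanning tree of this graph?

Prim, starting at V.
Step 1: frontier [R–V 6, V–W 17, Q–V 18, T–V 18] → take R–V (6); add R.
Step 2: frontier [R–T 12, V–W 17, Q–V 18, T–V 18] → take R–T (12); add T.
Step 3: frontier [V–W 17, Q–V 18] → take V–W (17); add W.
Step 4: frontier [Q–V 18, Q–W 12] → take Q–W (12); add Q.
Step 5: frontier [Q–U 21] → take Q–U (21); add U.
MST edges: R–V, R–T, V–W, Q–W, Q–U; total weight 6+12+17+12+21 = 68.

68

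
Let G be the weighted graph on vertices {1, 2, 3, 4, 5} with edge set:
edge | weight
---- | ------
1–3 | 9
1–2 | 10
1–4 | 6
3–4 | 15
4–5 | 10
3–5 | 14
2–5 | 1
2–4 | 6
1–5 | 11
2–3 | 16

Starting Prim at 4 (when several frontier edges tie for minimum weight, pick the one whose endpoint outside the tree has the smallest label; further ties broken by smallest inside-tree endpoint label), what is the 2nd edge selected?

Prim's algorithm from 4:
Step 1: frontier [1–4 6, 2–4 6, 4–5 10, 3–4 15] → take 1–4 (6); add 1.
Step 2: frontier [1–3 9, 1–2 10, 1–5 11, 2–4 6, 4–5 10, 3–4 15] → take 2–4 (6); add 2.
Step 3: frontier [1–3 9, 1–5 11, 2–5 1, 2–3 16, 4–5 10, 3–4 15] → take 2–5 (1); add 5.
Step 4: frontier [1–3 9, 2–3 16, 3–4 15, 3–5 14] → take 1–3 (9); add 3.
The 2nd edge added is 2–4.

2-4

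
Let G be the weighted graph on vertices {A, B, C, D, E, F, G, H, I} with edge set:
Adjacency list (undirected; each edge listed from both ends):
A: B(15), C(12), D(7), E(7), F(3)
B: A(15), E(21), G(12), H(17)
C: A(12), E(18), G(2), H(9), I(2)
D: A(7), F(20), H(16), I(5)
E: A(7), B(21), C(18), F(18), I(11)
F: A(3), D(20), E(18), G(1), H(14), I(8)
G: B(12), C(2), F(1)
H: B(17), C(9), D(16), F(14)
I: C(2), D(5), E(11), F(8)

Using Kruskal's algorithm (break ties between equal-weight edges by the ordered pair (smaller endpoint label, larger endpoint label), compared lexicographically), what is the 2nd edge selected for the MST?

Kruskal's algorithm — process edges by increasing weight (ties by edge label):
F–G (1): add — endpoints in different components.
C–G (2): add — endpoints in different components.
C–I (2): add — endpoints in different components.
A–F (3): add — endpoints in different components.
D–I (5): add — endpoints in different components.
A–D (7): skip — A and D already connected.
A–E (7): add — endpoints in different components.
F–I (8): skip — F and I already connected.
C–H (9): add — endpoints in different components.
E–I (11): skip — E and I already connected.
A–C (12): skip — A and C already connected.
B–G (12): add — endpoints in different components.
The 2nd edge added is C–G.

C-G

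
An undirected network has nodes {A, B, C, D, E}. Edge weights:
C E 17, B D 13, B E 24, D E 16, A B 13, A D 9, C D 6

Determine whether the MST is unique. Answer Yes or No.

Kruskal's algorithm — process edges by increasing weight (ties by edge label):
C D (6): add — endpoints in different components.
A D (9): add — endpoints in different components.
A B (13): add — endpoints in different components.
B D (13): skip — B and D already connected.
D E (16): add — endpoints in different components.
Non-tree edge B D has weight 13, equal to the heaviest edge on its tree cycle — swapping gives another MST of the same weight. Not unique.

No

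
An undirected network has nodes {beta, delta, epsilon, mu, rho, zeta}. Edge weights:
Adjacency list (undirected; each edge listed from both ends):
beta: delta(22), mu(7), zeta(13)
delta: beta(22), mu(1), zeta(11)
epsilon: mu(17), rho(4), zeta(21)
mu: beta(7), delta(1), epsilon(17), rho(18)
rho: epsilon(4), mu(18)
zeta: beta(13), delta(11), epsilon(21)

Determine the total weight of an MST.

40

Prim, starting at rho.
Step 1: frontier [epsilon rho 4, mu rho 18] → take epsilon rho (4); add epsilon.
Step 2: frontier [epsilon mu 17, epsilon zeta 21, mu rho 18] → take epsilon mu (17); add mu.
Step 3: frontier [epsilon zeta 21, delta mu 1, beta mu 7] → take delta mu (1); add delta.
Step 4: frontier [delta zeta 11, beta delta 22, epsilon zeta 21, beta mu 7] → take beta mu (7); add beta.
Step 5: frontier [beta zeta 13, delta zeta 11, epsilon zeta 21] → take delta zeta (11); add zeta.
MST edges: epsilon rho, epsilon mu, delta mu, beta mu, delta zeta; total weight 4+17+1+7+11 = 40.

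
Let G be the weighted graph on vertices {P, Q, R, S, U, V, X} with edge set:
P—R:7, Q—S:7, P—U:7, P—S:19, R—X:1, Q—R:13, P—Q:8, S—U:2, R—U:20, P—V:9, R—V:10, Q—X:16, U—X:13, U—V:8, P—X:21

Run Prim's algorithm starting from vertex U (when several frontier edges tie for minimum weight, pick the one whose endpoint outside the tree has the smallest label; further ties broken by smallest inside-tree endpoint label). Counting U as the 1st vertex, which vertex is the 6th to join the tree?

X

Prim, starting at U.
Step 1: cheapest edge leaving the tree is S—U (2); add S.
Step 2: cheapest edge leaving the tree is P—U (7); add P.
Step 3: cheapest edge leaving the tree is Q—S (7); add Q.
Step 4: cheapest edge leaving the tree is P—R (7); add R.
Step 5: cheapest edge leaving the tree is R—X (1); add X.
Step 6: cheapest edge leaving the tree is U—V (8); add V.
Vertex order: U, S, P, Q, R, X, V. The 6th vertex is X.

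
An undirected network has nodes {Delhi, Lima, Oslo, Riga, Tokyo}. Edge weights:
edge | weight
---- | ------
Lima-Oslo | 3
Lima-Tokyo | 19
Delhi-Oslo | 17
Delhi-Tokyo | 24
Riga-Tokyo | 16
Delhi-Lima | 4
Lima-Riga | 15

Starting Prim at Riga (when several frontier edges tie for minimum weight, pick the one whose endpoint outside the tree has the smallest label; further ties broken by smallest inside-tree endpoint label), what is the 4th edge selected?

Prim's algorithm from Riga:
Step 1: cheapest edge leaving the tree is Lima-Riga (15); add Lima.
Step 2: cheapest edge leaving the tree is Lima-Oslo (3); add Oslo.
Step 3: cheapest edge leaving the tree is Delhi-Lima (4); add Delhi.
Step 4: cheapest edge leaving the tree is Riga-Tokyo (16); add Tokyo.
The 4th edge added is Riga-Tokyo.

Riga-Tokyo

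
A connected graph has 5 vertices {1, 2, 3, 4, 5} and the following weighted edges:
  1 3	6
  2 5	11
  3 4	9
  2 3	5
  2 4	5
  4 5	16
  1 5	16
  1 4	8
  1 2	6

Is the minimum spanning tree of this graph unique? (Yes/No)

No

Sort edges by weight, then run Kruskal:
2 3 (5): add. Components now {1} {2,3} {4} {5}
2 4 (5): add. Components now {1} {2,3,4} {5}
1 2 (6): add. Components now {1,2,3,4} {5}
1 3 (6): skip — 1 and 3 already connected.
1 4 (8): skip — 1 and 4 already connected.
3 4 (9): skip — 3 and 4 already connected.
2 5 (11): add. Components now {1,2,3,4,5}
Non-tree edge 1 3 has weight 6, equal to the heaviest edge on its tree cycle — swapping gives another MST of the same weight. Not unique.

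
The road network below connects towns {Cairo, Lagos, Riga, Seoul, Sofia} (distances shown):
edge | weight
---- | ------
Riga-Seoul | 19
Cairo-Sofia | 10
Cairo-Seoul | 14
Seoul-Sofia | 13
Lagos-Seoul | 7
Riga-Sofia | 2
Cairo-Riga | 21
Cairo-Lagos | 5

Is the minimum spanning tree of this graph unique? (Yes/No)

Yes

Kruskal: consider edges lightest-first.
Riga-Sofia (2): add. Components now {Lagos} {Riga,Sofia} {Seoul} {Cairo}
Cairo-Lagos (5): add. Components now {Cairo,Lagos} {Riga,Sofia} {Seoul}
Lagos-Seoul (7): add. Components now {Cairo,Lagos,Seoul} {Riga,Sofia}
Cairo-Sofia (10): add. Components now {Cairo,Lagos,Riga,Seoul,Sofia}
Every non-tree edge has weight strictly greater than the heaviest edge on the tree path between its endpoints, so the MST is unique.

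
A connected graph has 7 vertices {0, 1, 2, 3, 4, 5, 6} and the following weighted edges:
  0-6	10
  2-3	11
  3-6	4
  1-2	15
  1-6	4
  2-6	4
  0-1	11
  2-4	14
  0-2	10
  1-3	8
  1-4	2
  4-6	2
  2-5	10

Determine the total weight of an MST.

Kruskal's algorithm — process edges by increasing weight (ties by edge label):
1-4 (2): add. Components now {0} {1,4} {2} {3} {5} {6}
4-6 (2): add. Components now {0} {1,4,6} {2} {3} {5}
1-6 (4): skip — 1 and 6 already connected.
2-6 (4): add. Components now {0} {1,2,4,6} {3} {5}
3-6 (4): add. Components now {0} {1,2,3,4,6} {5}
1-3 (8): skip — 1 and 3 already connected.
0-2 (10): add. Components now {0,1,2,3,4,6} {5}
0-6 (10): skip — 0 and 6 already connected.
2-5 (10): add. Components now {0,1,2,3,4,5,6}
MST edges: 1-4, 4-6, 2-6, 3-6, 0-2, 2-5; total weight 2+2+4+4+10+10 = 32.

32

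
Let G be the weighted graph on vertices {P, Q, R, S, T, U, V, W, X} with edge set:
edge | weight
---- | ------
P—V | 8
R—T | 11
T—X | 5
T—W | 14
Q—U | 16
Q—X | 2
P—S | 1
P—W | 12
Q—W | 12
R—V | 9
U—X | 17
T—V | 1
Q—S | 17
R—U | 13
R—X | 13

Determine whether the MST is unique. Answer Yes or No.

No

Kruskal's algorithm — process edges by increasing weight (ties by edge label):
P—S (1): add — endpoints in different components.
T—V (1): add — endpoints in different components.
Q—X (2): add — endpoints in different components.
T—X (5): add — endpoints in different components.
P—V (8): add — endpoints in different components.
R—V (9): add — endpoints in different components.
R—T (11): skip — T and R already connected.
P—W (12): add — endpoints in different components.
Q—W (12): skip — Q and W already connected.
R—U (13): add — endpoints in different components.
Non-tree edge Q—W has weight 12, equal to the heaviest edge on its tree cycle — swapping gives another MST of the same weight. Not unique.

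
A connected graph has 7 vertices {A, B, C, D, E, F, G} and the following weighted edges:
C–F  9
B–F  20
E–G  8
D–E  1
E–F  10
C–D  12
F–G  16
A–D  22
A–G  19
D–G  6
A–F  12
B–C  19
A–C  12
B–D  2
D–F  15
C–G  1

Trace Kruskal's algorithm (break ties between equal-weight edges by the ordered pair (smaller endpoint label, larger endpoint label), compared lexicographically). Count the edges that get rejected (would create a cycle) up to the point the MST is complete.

2

Kruskal's algorithm — process edges by increasing weight (ties by edge label):
C–G (1): add — endpoints in different components.
D–E (1): add — endpoints in different components.
B–D (2): add — endpoints in different components.
D–G (6): add — endpoints in different components.
E–G (8): skip — E and G already connected.
C–F (9): add — endpoints in different components.
E–F (10): skip — E and F already connected.
A–C (12): add — endpoints in different components.
Edges rejected before the tree was complete: 2.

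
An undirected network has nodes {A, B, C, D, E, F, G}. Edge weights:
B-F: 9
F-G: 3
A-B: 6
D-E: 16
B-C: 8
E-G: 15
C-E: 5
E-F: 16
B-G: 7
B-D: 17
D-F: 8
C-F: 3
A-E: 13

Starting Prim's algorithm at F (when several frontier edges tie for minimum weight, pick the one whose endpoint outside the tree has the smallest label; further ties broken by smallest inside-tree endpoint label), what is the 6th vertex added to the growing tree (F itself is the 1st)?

Grow the tree from F using Prim:
Step 1: frontier [C-F 3, F-G 3, D-F 8, B-F 9, E-F 16] → take C-F (3); add C.
Step 2: frontier [C-E 5, B-C 8, F-G 3, D-F 8, B-F 9, E-F 16] → take F-G (3); add G.
Step 3: frontier [C-E 5, B-C 8, D-F 8, B-F 9, E-F 16, B-G 7, E-G 15] → take C-E (5); add E.
Step 4: frontier [B-C 8, A-E 13, D-E 16, D-F 8, B-F 9, B-G 7] → take B-G (7); add B.
Step 5: frontier [A-B 6, B-D 17, A-E 13, D-E 16, D-F 8] → take A-B (6); add A.
Step 6: frontier [B-D 17, D-E 16, D-F 8] → take D-F (8); add D.
Vertex order: F, C, G, E, B, A, D. The 6th vertex is A.

A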